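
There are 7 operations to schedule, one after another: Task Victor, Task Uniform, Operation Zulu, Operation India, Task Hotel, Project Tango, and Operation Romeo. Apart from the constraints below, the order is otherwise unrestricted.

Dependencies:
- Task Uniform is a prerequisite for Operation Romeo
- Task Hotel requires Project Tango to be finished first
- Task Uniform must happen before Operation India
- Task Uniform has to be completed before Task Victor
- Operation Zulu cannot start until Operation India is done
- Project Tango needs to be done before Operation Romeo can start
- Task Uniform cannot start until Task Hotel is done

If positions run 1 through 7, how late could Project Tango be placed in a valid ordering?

1

The operations that are forced after Project Tango, directly or by a chain of constraints, are Task Victor, Task Uniform, Operation Zulu, Operation India, Task Hotel, Operation Romeo. That's 6 operations.
So at least 6 operations follow Project Tango, putting Project Tango no later than position 1. That position is achievable by scheduling everything else first.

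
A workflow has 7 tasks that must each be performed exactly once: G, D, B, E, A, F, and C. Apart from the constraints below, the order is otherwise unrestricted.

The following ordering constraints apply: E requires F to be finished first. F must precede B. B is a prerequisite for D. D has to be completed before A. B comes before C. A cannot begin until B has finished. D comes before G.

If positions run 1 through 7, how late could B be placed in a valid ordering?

The tasks that are forced after B, directly or by a chain of constraints, are G, D, A, C. That's 4 tasks.
So at least 4 tasks follow B, putting B no later than position 3. That position is achievable by scheduling everything else first.

3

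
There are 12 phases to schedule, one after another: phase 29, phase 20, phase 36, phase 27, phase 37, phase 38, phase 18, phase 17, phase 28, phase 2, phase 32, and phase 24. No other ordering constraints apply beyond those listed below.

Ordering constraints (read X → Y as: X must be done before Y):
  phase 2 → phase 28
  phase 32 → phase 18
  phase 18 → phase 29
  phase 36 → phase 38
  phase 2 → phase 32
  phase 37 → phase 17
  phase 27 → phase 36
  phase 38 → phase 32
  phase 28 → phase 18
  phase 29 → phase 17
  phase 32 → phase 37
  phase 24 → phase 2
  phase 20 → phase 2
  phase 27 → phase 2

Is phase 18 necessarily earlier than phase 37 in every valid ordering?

Nothing in the constraints links phase 18 and phase 37; they are unordered relative to each other.
There exist valid orderings with phase 37 before phase 18, so phase 18 is not required to come first.

No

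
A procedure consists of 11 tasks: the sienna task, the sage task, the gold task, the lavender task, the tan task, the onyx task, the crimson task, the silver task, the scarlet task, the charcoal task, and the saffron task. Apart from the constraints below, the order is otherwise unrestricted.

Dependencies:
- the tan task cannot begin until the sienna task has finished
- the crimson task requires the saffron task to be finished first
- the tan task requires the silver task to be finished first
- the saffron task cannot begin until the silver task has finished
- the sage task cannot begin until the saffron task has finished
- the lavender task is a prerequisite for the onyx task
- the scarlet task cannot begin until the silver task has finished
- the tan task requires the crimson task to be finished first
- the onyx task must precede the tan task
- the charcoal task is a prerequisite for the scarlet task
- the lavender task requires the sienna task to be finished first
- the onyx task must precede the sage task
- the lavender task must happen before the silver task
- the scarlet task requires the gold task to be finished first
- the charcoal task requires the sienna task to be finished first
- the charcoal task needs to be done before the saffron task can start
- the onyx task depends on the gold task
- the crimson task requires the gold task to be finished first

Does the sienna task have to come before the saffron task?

Tracing the constraints gives a chain: the sienna task → the charcoal task → the saffron task.
That forces the sienna task before the saffron task in every valid schedule.

Yes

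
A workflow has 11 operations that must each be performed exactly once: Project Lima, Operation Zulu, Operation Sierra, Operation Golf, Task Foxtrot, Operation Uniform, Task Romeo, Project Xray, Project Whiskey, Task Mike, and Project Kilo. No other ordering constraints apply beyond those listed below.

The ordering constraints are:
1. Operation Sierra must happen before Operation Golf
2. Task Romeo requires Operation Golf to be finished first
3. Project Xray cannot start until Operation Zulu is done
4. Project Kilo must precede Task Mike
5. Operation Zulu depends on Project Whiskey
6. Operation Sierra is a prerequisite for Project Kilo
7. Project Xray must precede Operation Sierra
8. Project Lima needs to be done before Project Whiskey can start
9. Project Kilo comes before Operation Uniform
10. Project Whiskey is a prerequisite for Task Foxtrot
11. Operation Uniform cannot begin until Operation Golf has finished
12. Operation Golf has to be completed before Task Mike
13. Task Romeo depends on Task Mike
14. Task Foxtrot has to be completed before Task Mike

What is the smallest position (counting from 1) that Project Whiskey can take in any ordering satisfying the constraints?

2

Working backwards through the constraints from Project Whiskey, its only required predecessor is Project Lima.
With 1 mandatory predecessor, the earliest Project Whiskey can sit is position 1+1 = 2, and placing just that one first achieves it.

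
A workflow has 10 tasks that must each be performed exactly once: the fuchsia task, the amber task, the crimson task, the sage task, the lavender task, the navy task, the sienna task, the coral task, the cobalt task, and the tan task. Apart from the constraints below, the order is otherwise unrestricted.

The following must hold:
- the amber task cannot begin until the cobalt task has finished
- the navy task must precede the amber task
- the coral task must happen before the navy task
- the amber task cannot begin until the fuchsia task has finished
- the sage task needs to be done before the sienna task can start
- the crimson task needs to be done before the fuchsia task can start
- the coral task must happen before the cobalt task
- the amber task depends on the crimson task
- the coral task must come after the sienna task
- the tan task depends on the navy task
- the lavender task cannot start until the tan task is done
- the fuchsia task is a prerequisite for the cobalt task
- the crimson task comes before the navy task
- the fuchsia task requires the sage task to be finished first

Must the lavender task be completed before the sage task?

No

The constraints actually force the sage task before the lavender task (via the sage task → the sienna task → the coral task → the navy task → the tan task → the lavender task), not the other way around.
So the lavender task never precedes the sage task.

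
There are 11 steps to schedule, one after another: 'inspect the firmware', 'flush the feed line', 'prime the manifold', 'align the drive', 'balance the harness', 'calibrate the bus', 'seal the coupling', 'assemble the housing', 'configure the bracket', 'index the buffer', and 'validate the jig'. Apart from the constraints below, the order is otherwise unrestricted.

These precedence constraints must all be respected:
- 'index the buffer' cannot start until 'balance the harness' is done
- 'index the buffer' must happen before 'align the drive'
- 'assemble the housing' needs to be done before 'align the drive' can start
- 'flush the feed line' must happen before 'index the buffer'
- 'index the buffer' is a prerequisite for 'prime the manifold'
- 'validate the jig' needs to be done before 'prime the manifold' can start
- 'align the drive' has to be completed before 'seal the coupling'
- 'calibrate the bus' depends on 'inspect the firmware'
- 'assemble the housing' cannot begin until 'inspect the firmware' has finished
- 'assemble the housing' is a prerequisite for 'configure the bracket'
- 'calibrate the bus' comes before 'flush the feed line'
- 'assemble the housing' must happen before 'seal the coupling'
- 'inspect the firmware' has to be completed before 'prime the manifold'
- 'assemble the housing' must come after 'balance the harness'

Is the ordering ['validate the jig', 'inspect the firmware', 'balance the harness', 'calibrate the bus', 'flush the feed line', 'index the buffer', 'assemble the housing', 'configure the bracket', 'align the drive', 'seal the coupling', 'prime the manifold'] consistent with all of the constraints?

Checking each listed constraint against this order: for instance, 'validate the jig' is in position 1 and 'prime the manifold' in position 11, so that constraint holds — and the remaining constraints check out the same way.

Yes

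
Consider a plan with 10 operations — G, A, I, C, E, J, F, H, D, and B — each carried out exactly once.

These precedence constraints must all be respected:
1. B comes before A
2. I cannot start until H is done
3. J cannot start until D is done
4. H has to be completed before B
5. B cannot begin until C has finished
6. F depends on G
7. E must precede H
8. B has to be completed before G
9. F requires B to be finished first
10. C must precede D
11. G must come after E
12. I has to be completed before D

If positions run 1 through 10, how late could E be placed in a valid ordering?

2

Following every chain forward from E, the operations that must come later are G, A, I, J, F, H, D, B — 8 of them.
So at least 8 operations follow E, putting E no later than position 2. That position is achievable by scheduling everything else first.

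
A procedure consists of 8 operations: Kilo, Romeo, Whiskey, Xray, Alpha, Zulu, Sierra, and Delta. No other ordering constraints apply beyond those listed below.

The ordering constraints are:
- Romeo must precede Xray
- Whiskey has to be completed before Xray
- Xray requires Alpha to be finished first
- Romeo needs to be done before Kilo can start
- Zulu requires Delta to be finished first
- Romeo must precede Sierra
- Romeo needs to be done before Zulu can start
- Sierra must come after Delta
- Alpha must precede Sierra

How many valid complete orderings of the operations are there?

The operations with no prerequisites are Romeo, Whiskey, Alpha, Delta; any of them can be placed first.
Counting all ways to extend the partial order to a total order gives 1217.

1217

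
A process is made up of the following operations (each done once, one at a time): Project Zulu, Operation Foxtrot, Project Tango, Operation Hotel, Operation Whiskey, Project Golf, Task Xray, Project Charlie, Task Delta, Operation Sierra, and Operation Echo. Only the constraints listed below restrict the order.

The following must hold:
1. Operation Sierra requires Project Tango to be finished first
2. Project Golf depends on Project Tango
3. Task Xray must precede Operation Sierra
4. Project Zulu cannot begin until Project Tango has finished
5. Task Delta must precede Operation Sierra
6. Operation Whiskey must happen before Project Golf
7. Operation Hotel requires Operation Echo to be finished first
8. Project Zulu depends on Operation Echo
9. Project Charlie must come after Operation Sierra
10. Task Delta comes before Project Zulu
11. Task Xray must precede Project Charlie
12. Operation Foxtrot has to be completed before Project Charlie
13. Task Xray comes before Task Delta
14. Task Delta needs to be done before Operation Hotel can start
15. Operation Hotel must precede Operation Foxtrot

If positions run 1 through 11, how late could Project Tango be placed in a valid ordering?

Every operation that must follow Project Tango has to come after it. Tracing all chains starting from Project Tango, those operations are: Project Zulu, Project Golf, Project Charlie, Operation Sierra — 4 in total.
So at least 4 operations follow Project Tango, putting Project Tango no later than position 7. That position is achievable by scheduling everything else first.

7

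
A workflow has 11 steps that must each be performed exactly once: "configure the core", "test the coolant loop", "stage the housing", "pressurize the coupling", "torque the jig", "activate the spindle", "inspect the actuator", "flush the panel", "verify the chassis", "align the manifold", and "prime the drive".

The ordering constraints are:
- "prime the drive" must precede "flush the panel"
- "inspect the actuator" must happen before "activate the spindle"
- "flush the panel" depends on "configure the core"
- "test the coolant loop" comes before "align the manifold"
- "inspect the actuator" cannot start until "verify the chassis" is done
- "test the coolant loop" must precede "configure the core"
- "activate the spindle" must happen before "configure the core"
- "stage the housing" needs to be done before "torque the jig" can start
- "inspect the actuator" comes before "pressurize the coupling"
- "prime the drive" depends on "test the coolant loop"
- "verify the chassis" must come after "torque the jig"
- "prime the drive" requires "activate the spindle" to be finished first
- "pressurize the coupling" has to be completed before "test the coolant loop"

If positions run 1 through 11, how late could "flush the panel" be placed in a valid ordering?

11

"flush the panel" has no required successors, so nothing stops it from going last (position 11).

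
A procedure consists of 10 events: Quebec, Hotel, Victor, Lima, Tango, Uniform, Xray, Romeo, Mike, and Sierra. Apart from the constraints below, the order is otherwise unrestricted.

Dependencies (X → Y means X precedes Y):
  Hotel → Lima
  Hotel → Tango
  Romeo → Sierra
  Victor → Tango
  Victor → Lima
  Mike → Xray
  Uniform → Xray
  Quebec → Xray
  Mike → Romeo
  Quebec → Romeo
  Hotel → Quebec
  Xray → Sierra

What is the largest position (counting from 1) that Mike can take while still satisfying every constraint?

Following every chain forward from Mike, the events that must come later are Xray, Romeo, Sierra — 3 of them.
With 3 mandatory successors out of 10 events total, the latest slot for Mike is 10−3 = 7, and it's reachable by doing all non-successors before Mike.

7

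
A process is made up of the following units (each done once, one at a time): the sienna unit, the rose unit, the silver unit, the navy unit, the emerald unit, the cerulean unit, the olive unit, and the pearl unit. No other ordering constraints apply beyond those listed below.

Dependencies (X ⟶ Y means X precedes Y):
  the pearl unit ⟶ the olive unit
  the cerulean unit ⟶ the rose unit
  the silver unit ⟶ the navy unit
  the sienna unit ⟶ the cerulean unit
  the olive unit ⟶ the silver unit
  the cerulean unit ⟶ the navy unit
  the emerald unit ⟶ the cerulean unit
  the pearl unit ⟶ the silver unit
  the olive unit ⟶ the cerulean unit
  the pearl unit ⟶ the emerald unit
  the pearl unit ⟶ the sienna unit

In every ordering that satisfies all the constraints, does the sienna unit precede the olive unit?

No

No chain of constraints connects the sienna unit to the olive unit in either direction.
So the sienna unit can come before the olive unit or after — it is not forced.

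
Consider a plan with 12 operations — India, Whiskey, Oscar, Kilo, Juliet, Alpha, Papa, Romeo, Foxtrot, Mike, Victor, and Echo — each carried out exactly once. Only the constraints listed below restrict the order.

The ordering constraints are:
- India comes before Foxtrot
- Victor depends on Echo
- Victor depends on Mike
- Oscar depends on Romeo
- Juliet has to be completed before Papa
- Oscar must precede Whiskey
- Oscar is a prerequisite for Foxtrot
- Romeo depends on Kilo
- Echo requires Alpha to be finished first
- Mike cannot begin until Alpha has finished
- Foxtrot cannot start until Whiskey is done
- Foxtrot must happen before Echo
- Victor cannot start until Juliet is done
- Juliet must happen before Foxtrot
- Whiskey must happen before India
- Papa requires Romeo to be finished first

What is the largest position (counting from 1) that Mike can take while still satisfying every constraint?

The only operation forced after Mike (directly or by a chain) is Victor.
With 1 mandatory successor out of 12 operations total, the latest slot for Mike is 12−1 = 11, and it's reachable by doing all non-successors before Mike.

11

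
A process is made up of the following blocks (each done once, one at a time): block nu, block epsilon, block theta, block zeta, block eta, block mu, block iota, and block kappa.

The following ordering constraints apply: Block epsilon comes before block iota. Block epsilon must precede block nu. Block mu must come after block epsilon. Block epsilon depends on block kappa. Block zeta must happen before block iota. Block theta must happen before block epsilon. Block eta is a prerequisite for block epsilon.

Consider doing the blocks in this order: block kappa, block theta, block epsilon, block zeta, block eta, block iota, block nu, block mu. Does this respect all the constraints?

No

In the proposed order, block epsilon appears before block eta.
That contradicts the constraint that block eta must precede block epsilon.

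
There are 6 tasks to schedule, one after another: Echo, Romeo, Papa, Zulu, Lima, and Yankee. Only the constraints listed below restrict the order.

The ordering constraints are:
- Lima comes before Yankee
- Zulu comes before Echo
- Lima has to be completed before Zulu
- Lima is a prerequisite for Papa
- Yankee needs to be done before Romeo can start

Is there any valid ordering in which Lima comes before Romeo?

Yes

The constraints force Lima before Romeo, so yes — every valid ordering has Lima earlier.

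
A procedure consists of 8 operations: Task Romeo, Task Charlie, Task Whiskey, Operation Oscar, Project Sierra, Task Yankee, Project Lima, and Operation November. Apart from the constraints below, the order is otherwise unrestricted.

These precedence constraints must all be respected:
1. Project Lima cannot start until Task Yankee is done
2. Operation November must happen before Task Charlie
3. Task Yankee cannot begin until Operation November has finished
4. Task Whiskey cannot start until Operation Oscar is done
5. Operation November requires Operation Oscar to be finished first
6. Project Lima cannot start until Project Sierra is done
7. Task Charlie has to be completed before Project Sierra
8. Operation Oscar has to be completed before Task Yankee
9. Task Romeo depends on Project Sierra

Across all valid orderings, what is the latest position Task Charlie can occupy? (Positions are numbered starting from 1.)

Every operation that must follow Task Charlie has to come after it. Tracing all chains starting from Task Charlie, those operations are: Task Romeo, Project Sierra, Project Lima — 3 in total.
So at least 3 operations follow Task Charlie, putting Task Charlie no later than position 5. That position is achievable by scheduling everything else first.

5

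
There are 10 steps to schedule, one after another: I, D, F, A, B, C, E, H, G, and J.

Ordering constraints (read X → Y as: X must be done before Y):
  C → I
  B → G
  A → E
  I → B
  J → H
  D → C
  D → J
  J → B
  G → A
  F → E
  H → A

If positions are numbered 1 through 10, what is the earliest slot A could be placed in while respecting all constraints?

Every step that must precede A has to come before it. Tracing all chains that end at A, those steps are: I, D, B, C, H, G, J — 7 in total.
So at minimum 7 steps come before A, putting A no earlier than position 8. That position is achievable by scheduling exactly those predecessors first.

8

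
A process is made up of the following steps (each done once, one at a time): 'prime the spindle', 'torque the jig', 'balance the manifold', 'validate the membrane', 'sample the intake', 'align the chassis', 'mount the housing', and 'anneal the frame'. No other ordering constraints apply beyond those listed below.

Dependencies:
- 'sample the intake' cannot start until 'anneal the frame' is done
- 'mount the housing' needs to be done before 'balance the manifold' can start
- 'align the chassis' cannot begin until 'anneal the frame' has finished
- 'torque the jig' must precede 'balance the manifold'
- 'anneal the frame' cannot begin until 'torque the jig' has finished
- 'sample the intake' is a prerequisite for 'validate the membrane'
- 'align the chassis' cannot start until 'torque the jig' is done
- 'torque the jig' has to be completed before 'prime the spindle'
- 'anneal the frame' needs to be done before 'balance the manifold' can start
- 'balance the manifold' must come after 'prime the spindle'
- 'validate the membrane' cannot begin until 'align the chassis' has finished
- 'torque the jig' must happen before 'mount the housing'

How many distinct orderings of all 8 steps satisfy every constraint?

136

'torque the jig' is the only step with nothing required before it, so every ordering starts there.
Systematically extending each partial ordering one step at a time and counting, there are 136 complete orderings.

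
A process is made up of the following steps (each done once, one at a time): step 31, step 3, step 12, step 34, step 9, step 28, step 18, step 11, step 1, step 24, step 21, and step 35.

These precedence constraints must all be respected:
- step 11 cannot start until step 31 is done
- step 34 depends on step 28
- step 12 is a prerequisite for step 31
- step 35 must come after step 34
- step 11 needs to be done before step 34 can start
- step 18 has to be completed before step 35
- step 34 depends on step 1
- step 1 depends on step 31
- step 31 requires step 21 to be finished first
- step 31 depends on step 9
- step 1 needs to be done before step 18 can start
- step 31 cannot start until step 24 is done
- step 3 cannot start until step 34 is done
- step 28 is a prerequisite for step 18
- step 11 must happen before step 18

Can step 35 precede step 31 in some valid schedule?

No

The constraints give a chain step 31 → step 1 → step 34 → step 35, which forces step 31 before step 35.
Hence step 35 can never be scheduled before step 31.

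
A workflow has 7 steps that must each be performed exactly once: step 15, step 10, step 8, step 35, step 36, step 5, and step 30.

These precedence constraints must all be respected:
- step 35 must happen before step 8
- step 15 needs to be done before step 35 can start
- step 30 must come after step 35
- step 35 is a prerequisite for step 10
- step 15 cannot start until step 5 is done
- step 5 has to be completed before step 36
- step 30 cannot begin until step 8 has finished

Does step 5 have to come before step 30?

There is a constraint chain step 5 → step 15 → step 35 → step 30.
Hence step 5 necessarily comes before step 30.

Yes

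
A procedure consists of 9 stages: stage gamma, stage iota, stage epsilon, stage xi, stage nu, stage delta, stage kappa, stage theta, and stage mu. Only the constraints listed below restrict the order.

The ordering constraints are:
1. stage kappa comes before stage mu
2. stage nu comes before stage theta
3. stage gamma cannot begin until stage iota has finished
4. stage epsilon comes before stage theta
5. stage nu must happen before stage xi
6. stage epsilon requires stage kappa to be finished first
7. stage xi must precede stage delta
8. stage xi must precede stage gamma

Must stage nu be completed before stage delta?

Yes

Tracing the constraints gives a chain: stage nu → stage xi → stage delta.
Hence stage nu necessarily comes before stage delta.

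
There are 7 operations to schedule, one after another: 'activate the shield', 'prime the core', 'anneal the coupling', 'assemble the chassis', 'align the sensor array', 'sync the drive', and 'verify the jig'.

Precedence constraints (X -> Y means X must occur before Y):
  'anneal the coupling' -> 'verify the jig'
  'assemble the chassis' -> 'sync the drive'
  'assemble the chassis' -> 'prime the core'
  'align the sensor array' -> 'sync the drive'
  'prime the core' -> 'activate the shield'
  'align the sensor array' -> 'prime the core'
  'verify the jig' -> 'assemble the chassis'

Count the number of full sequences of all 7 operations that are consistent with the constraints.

12

The operations with no prerequisites are 'anneal the coupling', 'align the sensor array'; any of them can be placed first.
Enumerating by repeatedly choosing an available operation (one whose prerequisites are all placed) gives 12 distinct complete orderings.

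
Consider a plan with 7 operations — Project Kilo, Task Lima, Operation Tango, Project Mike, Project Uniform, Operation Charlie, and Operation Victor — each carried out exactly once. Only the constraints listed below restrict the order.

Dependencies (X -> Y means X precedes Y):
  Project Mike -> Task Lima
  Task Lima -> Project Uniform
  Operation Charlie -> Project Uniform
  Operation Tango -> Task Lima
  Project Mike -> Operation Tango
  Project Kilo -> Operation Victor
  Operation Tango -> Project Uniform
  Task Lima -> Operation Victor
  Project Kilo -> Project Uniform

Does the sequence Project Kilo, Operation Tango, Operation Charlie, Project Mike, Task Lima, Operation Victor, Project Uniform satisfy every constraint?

No

The sequence places Operation Tango ahead of Project Mike.
That contradicts the constraint that Project Mike must precede Operation Tango.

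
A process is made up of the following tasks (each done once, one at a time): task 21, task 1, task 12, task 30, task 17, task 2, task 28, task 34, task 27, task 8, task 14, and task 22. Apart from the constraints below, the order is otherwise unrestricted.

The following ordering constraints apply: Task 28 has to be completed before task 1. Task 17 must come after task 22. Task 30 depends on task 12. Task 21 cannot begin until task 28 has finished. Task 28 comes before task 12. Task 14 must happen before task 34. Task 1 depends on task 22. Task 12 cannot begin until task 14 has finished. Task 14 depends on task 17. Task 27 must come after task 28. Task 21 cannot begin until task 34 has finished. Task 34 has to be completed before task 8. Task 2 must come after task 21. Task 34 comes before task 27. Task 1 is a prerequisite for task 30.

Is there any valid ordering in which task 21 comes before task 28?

There is a dependency chain task 28 → task 21, so task 21 always comes after task 28.
So no valid ordering can have task 21 before task 28.

No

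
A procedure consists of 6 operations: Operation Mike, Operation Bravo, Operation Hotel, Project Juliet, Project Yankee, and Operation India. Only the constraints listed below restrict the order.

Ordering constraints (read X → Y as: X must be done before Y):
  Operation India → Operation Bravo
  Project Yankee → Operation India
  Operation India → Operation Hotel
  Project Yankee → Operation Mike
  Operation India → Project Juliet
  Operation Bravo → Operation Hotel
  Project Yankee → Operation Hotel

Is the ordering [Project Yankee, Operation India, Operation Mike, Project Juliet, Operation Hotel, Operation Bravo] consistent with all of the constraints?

Here Operation Bravo comes after Operation Hotel.
But one of the constraints requires Operation Bravo before Operation Hotel, so this ordering violates it.

No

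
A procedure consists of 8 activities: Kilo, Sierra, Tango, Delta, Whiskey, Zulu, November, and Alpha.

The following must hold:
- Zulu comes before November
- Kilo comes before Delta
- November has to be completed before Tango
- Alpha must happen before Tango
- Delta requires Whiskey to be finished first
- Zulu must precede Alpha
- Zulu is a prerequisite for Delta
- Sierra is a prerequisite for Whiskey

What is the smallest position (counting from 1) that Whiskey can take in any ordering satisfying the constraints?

Working backwards through the constraints from Whiskey, its only required predecessor is Sierra.
With 1 mandatory predecessor, the earliest Whiskey can sit is position 1+1 = 2, and placing just that one first achieves it.

2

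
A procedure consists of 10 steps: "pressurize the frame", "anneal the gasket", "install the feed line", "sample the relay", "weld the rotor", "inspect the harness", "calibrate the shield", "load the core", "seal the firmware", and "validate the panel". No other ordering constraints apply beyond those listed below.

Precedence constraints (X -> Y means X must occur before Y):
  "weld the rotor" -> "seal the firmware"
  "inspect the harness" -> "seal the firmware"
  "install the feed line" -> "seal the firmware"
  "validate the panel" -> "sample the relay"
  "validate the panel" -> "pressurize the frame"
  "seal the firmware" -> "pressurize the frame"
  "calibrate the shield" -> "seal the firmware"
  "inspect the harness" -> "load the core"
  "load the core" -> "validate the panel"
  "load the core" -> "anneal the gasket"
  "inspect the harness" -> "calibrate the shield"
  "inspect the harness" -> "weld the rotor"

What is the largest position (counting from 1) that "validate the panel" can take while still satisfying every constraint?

8

Following every chain forward from "validate the panel", the steps that must come later are "pressurize the frame", "sample the relay" — 2 of them.
So at least 2 steps follow "validate the panel", putting "validate the panel" no later than position 8. That position is achievable by scheduling everything else first.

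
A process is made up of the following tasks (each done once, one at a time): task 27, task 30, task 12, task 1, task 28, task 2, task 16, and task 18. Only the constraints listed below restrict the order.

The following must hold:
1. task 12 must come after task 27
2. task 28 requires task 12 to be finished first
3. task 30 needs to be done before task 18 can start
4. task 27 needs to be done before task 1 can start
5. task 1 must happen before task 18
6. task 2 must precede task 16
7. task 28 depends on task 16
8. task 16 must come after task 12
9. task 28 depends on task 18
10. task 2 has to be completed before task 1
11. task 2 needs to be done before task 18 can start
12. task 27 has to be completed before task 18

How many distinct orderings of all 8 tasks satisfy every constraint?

3 tasks have no prerequisites (task 27, task 30, task 2), so any of them could come first.
Enumerating by repeatedly choosing an available task (one whose prerequisites are all placed) gives 81 distinct complete orderings.

81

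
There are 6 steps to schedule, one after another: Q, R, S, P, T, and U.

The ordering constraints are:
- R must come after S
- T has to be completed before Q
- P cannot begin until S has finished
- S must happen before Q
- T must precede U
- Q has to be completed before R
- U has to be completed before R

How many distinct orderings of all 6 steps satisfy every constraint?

21

2 steps have no prerequisites (S, T), so any of them could come first.
Enumerating by repeatedly choosing an available step (one whose prerequisites are all placed) gives 21 distinct complete orderings.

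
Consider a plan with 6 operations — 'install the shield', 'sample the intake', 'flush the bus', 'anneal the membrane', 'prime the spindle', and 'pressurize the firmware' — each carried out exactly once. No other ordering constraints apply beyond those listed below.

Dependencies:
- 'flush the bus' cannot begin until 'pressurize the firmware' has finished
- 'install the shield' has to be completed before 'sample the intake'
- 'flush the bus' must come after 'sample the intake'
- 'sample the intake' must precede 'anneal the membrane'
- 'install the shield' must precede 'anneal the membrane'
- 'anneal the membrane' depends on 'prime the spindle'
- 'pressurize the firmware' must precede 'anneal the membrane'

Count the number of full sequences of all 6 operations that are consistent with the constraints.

3 operations have no prerequisites ('install the shield', 'prime the spindle', 'pressurize the firmware'), so any of them could come first.
Counting all ways to extend the partial order to a total order gives 27.

27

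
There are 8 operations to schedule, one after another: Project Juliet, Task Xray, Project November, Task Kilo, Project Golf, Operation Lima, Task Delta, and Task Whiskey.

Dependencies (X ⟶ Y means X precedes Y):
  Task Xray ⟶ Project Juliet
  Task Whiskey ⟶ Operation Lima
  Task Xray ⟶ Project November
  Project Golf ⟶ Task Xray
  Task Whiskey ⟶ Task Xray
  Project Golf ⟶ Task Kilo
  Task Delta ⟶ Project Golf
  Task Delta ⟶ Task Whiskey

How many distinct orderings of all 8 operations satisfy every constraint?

96

Only Task Delta has no prerequisites, so it must go first.
Counting all ways to extend the partial order to a total order gives 96.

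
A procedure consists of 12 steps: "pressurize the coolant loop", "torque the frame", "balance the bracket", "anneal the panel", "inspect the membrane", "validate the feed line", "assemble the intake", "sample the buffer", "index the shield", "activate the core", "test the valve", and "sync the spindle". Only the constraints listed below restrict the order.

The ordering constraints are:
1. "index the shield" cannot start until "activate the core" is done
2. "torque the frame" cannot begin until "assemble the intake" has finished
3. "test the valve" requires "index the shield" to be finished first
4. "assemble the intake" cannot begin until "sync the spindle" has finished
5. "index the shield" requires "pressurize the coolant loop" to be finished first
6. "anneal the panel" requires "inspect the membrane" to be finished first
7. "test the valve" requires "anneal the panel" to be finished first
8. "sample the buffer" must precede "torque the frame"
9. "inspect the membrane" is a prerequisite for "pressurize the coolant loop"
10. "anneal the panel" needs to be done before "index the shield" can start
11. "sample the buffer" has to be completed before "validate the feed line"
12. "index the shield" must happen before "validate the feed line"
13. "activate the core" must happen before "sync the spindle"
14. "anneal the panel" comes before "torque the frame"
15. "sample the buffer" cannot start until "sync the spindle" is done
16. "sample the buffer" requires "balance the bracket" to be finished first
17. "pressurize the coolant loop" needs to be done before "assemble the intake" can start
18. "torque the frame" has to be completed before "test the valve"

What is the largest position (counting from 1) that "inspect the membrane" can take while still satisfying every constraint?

5

The steps that are forced after "inspect the membrane", directly or by a chain of constraints, are "pressurize the coolant loop", "torque the frame", "anneal the panel", "validate the feed line", "assemble the intake", "index the shield", "test the valve". That's 7 steps.
With 7 mandatory successors out of 12 steps total, the latest slot for "inspect the membrane" is 12−7 = 5, and it's reachable by doing all non-successors before "inspect the membrane".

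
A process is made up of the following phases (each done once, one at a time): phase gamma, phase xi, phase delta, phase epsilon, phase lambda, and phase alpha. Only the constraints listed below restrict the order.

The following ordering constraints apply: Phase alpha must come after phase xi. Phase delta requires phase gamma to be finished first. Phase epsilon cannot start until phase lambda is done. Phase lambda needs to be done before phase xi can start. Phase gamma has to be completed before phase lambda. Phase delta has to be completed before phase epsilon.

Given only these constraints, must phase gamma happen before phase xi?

Tracing the constraints gives a chain: phase gamma → phase lambda → phase xi.
So phase gamma must precede phase xi in any valid ordering.

Yes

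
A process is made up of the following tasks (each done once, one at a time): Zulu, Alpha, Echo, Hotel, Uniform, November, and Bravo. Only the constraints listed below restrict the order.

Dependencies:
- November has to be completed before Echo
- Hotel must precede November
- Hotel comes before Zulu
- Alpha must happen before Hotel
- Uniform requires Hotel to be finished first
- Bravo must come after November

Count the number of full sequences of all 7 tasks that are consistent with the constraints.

40

Only Alpha has no prerequisites, so it must go first.
Enumerating by repeatedly choosing an available task (one whose prerequisites are all placed) gives 40 distinct complete orderings.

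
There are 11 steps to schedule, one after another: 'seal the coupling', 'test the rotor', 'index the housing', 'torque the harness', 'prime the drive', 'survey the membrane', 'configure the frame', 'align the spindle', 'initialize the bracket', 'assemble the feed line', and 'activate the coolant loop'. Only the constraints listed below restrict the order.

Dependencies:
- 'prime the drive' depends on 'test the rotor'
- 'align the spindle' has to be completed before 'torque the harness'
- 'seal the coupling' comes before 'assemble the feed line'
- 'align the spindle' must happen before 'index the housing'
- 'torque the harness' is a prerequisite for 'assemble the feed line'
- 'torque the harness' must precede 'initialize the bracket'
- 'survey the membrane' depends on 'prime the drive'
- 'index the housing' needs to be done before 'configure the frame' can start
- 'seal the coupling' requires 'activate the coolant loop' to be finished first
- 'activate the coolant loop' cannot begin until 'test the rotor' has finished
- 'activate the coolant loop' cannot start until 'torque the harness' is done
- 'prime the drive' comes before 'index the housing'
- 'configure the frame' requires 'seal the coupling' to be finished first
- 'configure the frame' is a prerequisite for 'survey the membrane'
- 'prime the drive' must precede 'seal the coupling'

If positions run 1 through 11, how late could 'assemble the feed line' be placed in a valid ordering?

11

'assemble the feed line' has no required successors, so nothing stops it from going last (position 11).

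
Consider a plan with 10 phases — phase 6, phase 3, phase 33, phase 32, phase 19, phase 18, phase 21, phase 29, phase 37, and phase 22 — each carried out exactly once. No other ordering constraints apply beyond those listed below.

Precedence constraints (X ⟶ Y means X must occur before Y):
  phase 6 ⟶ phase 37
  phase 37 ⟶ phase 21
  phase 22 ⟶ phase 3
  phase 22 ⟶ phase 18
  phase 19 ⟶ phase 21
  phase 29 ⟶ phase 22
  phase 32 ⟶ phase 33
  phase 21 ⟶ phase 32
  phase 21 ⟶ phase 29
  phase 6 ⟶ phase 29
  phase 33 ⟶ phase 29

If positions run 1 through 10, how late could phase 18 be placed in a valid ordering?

Nothing depends on phase 18, so it can be the final phase, position 10.

10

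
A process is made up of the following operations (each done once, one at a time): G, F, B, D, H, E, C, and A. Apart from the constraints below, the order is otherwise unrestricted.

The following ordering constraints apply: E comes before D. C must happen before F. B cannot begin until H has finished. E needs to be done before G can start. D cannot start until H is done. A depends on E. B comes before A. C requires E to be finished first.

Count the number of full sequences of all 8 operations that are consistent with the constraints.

555

The operations with no prerequisites are H, E; any of them can be placed first.
Enumerating by repeatedly choosing an available operation (one whose prerequisites are all placed) gives 555 distinct complete orderings.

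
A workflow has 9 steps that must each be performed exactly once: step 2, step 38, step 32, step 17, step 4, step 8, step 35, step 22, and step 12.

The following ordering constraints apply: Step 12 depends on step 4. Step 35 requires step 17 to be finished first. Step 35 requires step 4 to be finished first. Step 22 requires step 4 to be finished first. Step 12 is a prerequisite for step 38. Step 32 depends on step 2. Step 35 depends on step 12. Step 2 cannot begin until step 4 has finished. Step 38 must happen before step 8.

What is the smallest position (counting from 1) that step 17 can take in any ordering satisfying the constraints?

Nothing is required before step 17; it can be the very first step.

1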